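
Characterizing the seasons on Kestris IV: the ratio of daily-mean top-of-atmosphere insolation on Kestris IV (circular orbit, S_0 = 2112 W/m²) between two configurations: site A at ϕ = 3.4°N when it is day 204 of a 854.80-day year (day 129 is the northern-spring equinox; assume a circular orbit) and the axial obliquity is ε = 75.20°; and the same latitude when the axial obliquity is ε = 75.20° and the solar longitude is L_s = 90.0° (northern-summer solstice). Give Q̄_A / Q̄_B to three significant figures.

Q̄_A / Q̄_B ≈ 2.58

— Configuration A (ϕ=+3.4°):
Solar longitude: L_s = 360° × (204 − 129)/854.80 = 31.586°.
sin δ = sin 75.20° × sin 31.586° = 0.50641, so δ = +30.425°.
cos h₀ = −tan(+3.4°) tan(+30.425°) = -0.0349, h₀ = 1.6057 rad.
Bracket: h₀ sin ϕ sin δ + cos ϕ cos δ sin h₀ = 1.6057×0.05931×0.50641 + 0.99824×0.86230×0.99939 = 0.048227 + 0.860257 = 0.908484.
Q̄ = (S_0/π) × [bracket] = (2112/π) × 0.908484 = 610.75 W/m².
— Configuration B (ϕ=+3.4°):
Solar declination: sin δ = sin ε · sin L_s = sin 75.20° × sin 90.0° = 0.96682, so δ = +75.200°.
cos h₀ = −tan(+3.4°) tan(+75.200°) = -0.2249, h₀ = 1.7976 rad.
Bracket: h₀ sin ϕ sin δ + cos ϕ cos δ sin h₀ = 1.7976×0.05931×0.96682 + 0.99824×0.25545×0.97439 = 0.103078 + 0.248470 = 0.351548.
Q̄ = (S_0/π) × [bracket] = (2112/π) × 0.351548 = 236.34 W/m².
Ratio Q̄_A / Q̄_B = 610.75 / 236.34 = 2.584.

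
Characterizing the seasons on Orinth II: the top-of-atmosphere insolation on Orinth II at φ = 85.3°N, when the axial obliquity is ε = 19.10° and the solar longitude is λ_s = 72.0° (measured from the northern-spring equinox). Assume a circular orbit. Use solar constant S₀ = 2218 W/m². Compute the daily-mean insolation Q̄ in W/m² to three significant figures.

Solar declination: sin δ = sin ε · sin λ_s = sin 19.10° × sin 72.0° = 0.31120, so δ = +18.132°.
cos H₀ = −tan(+85.3°) tan(+18.132°) = -3.9830 ≤ −1 ⇒ polar day, H₀ = π.
Bracket: H₀ sin φ sin δ + cos φ cos δ sin H₀ = 3.1416×0.99664×0.31120 + 0.08194×0.95034×0.00000 = 0.974381 + 0.000000 = 0.974381.
Q̄ = (S₀/π) × [bracket] = (2218/π) × 0.974381 = 687.9 W/m².

Q̄ ≈ 688 W/m²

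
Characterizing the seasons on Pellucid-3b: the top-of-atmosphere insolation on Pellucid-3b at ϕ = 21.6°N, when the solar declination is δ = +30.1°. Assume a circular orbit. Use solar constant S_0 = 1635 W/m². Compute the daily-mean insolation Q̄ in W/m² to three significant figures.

Q̄ ≈ 581 W/m²

cos h₀ = −tan(+21.6°) tan(+30.100°) = -0.2295, h₀ = 1.8024 rad.
Bracket: h₀ sin ϕ sin δ + cos ϕ cos δ sin h₀ = 1.8024×0.36812×0.50151 + 0.92978×0.86515×0.97331 = 0.332752 + 0.782930 = 1.115682.
Q̄ = (S_0/π) × [bracket] = (1635/π) × 1.115682 = 580.6 W/m².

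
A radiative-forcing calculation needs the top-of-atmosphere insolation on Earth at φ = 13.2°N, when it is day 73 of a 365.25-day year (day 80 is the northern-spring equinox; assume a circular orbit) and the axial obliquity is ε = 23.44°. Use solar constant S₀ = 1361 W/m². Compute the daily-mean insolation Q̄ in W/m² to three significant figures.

Q̄ ≈ 414 W/m²

Solar longitude: λ_s = 360° × (73 − 80)/365.25 = -6.899°, i.e. -6.899° + 360° = 353.101°.
sin δ = sin 23.44° × sin 353.101° = -0.04778, so δ = -2.739°.
cos H₀ = −tan(+13.2°) tan(-2.739°) = 0.0112, H₀ = 1.5596 rad.
Bracket: H₀ sin φ sin δ + cos φ cos δ sin H₀ = 1.5596×0.22835×-0.04778 + 0.97358×0.99886×0.99994 = -0.017016 + 0.972412 = 0.955396.
Q̄ = (S₀/π) × [bracket] = (1361/π) × 0.955396 = 413.9 W/m².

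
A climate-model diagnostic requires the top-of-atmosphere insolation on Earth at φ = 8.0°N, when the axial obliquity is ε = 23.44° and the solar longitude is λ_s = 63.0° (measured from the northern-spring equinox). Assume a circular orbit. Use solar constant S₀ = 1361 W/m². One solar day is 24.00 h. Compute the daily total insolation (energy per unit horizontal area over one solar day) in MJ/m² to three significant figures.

37.6 MJ/m²

Solar declination: sin δ = sin ε · sin λ_s = sin 23.44° × sin 63.0° = 0.35443, so δ = +20.759°.
cos H₀ = −tan(+8.0°) tan(+20.759°) = -0.0533, H₀ = 1.6241 rad.
Bracket: H₀ sin φ sin δ + cos φ cos δ sin H₀ = 1.6241×0.13917×0.35443 + 0.99027×0.93508×0.99858 = 0.080110 + 0.924667 = 1.004777.
Q̄ = (S₀/π) × [bracket] = (1361/π) × 1.004777 = 435.29 W/m².
Daily total = Q̄ × 24.00 h × 3600 s/h = 435.29 × 24.00 × 3600 / 10⁶ = 37.61 MJ/m².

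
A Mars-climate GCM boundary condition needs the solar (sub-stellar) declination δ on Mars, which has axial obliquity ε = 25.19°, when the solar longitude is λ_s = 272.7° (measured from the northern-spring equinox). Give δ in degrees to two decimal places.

sin δ = sin ε · sin λ_s = sin 25.19° × sin 272.7° = -0.425149.
δ = arcsin(-0.425149) = -25.16°.

δ = -25.16°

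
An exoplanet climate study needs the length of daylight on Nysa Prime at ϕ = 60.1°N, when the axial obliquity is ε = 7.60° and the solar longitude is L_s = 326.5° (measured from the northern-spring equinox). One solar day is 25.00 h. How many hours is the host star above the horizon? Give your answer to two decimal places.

Solar declination: sin δ = sin ε · sin L_s = sin 7.60° × sin 326.5° = -0.07300, so δ = -4.186°.
cos h₀ = −tan ϕ · tan δ = −tan(+60.1°) × tan(-4.186°) = 0.1273, so h₀ = 1.4432 rad = 82.69°.
Daylight = 2h₀/(2π) × 25.00 h = (1.4432/π) × 25.00 = 11.48 h.

11.48 h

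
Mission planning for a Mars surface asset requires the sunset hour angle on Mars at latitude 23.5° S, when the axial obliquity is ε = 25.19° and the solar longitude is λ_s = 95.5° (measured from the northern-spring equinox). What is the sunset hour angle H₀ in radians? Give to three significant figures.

Solar declination: sin δ = sin ε · sin λ_s = sin 25.19° × sin 95.5° = 0.42366, so δ = +25.066°.
cos H₀ = −tan φ · tan δ = −tan(-23.5°) × tan(+25.066°) = 0.2034, so H₀ = 1.3660 rad = 78.27°.

H₀ = 1.37 rad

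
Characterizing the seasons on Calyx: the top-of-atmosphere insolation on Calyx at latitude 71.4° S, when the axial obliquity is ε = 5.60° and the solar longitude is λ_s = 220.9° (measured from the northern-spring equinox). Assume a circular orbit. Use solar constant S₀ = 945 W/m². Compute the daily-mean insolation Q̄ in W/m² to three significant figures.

Q̄ ≈ 126 W/m²

Solar declination: sin δ = sin ε · sin λ_s = sin 5.60° × sin 220.9° = -0.06389, so δ = -3.663°.
cos H₀ = −tan(-71.4°) tan(-3.663°) = -0.1902, H₀ = 1.7622 rad.
Bracket: H₀ sin φ sin δ + cos φ cos δ sin H₀ = 1.7622×-0.94777×-0.06389 + 0.31896×0.99796×0.98174 = 0.106707 + 0.312497 = 0.419204.
Q̄ = (S₀/π) × [bracket] = (945/π) × 0.419204 = 126.1 W/m².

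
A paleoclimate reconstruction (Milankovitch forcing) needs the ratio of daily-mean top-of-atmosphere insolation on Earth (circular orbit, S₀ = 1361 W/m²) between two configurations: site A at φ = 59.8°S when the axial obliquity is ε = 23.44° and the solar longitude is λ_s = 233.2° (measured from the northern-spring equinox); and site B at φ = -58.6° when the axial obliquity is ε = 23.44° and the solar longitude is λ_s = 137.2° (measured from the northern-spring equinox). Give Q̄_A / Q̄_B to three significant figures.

Q̄_A / Q̄_B ≈ 5.13

— Configuration A (φ=-59.8°):
Solar declination: sin δ = sin ε · sin λ_s = sin 23.44° × sin 233.2° = -0.31852, so δ = -18.574°.
cos H₀ = −tan(-59.8°) tan(-18.574°) = -0.5773, H₀ = 2.1863 rad.
Bracket: H₀ sin φ sin δ + cos φ cos δ sin H₀ = 2.1863×-0.86427×-0.31852 + 0.50302×0.94792×0.81650 = 0.601861 + 0.389326 = 0.991187.
Q̄ = (S₀/π) × [bracket] = (1361/π) × 0.991187 = 429.40 W/m².
— Configuration B (φ=-58.6°):
Solar declination: sin δ = sin ε · sin λ_s = sin 23.44° × sin 137.2° = 0.27027, so δ = +15.681°.
cos H₀ = −tan(-58.6°) tan(+15.681°) = 0.4599, H₀ = 1.0929 rad.
Bracket: H₀ sin φ sin δ + cos φ cos δ sin H₀ = 1.0929×-0.85355×0.27027 + 0.52101×0.96278×0.88797 = -0.252120 + 0.445422 = 0.193302.
Q̄ = (S₀/π) × [bracket] = (1361/π) × 0.193302 = 83.742 W/m².
Ratio Q̄_A / Q̄_B = 429.40 / 83.742 = 5.128.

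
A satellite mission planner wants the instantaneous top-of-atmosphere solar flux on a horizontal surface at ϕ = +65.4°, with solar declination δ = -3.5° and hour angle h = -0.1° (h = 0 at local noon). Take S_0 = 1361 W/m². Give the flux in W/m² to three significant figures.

490 W/m²

cos θ_z = sin ϕ sin δ + cos ϕ cos δ cos h = -0.055508 + 0.415504 = 0.359996.
Flux = S_0 · cos θ_z = 1361 × 0.359996 = 490.0 W/m².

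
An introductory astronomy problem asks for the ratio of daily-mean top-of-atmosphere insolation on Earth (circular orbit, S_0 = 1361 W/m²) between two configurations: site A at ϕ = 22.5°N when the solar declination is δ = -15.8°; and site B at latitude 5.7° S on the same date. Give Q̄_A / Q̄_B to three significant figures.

— Configuration A (ϕ=+22.5°):
cos h₀ = −tan(+22.5°) tan(-15.800°) = 0.1172, h₀ = 1.4533 rad.
Bracket: h₀ sin ϕ sin δ + cos ϕ cos δ sin h₀ = 1.4533×0.38268×-0.27228 + 0.92388×0.96222×0.99311 = -0.151428 + 0.882851 = 0.731423.
Q̄ = (S_0/π) × [bracket] = (1361/π) × 0.731423 = 316.87 W/m².
— Configuration B (ϕ=-5.7°):
cos h₀ = −tan(-5.7°) tan(-15.800°) = -0.0282, h₀ = 1.5990 rad.
Bracket: h₀ sin ϕ sin δ + cos ϕ cos δ sin h₀ = 1.5990×-0.09932×-0.27228 + 0.99506×0.96222×0.99960 = 0.043242 + 0.957084 = 1.000326.
Q̄ = (S_0/π) × [bracket] = (1361/π) × 1.000326 = 433.36 W/m².
Ratio Q̄_A / Q̄_B = 316.87 / 433.36 = 0.7312.

Q̄_A / Q̄_B ≈ 0.731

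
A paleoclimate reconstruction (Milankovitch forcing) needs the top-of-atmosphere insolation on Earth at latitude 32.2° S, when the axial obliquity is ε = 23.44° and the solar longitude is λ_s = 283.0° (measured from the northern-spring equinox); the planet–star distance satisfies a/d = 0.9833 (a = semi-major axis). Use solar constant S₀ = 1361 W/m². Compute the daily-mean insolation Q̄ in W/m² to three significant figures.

Solar declination: sin δ = sin ε · sin λ_s = sin 23.44° × sin 283.0° = -0.38759, so δ = -22.805°.
cos H₀ = −tan(-32.2°) tan(-22.805°) = -0.2648, H₀ = 1.8388 rad.
Bracket: H₀ sin φ sin δ + cos φ cos δ sin H₀ = 1.8388×-0.53288×-0.38759 + 0.84619×0.92183×0.96431 = 0.379784 + 0.752204 = 1.131988.
Inverse-square distance factor (a/d)² = 0.9833² = 0.966879.
Q̄ = (S₀/π) × 0.966879 × [bracket] = (1361/π) × 0.966879 × 1.131988 = 474.2 W/m².

Q̄ ≈ 474 W/m²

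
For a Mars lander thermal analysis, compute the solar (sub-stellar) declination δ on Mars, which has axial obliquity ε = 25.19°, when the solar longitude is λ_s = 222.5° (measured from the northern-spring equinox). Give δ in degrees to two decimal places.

δ = -16.71°

sin δ = sin ε · sin λ_s = sin 25.19° × sin 222.5° = -0.287546.
δ = arcsin(-0.287546) = -16.71°.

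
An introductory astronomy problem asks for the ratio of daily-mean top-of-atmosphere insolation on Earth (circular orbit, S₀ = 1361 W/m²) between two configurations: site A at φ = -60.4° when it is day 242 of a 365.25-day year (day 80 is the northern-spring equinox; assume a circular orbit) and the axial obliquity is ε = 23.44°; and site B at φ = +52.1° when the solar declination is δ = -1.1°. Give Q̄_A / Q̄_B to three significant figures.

Q̄_A / Q̄_B ≈ 0.534

— Configuration A (φ=-60.4°):
Solar longitude: λ_s = 360° × (242 − 80)/365.25 = 159.671°.
sin δ = sin 23.44° × sin 159.671° = 0.13819, so δ = +7.943°.
cos H₀ = −tan(-60.4°) tan(+7.943°) = 0.2456, H₀ = 1.3226 rad.
Bracket: H₀ sin φ sin δ + cos φ cos δ sin H₀ = 1.3226×-0.86949×0.13819 + 0.49394×0.99041×0.96937 = -0.158917 + 0.474219 = 0.315302.
Q̄ = (S₀/π) × [bracket] = (1361/π) × 0.315302 = 136.60 W/m².
— Configuration B (φ=+52.1°):
cos H₀ = −tan(+52.1°) tan(-1.100°) = 0.0247, H₀ = 1.5461 rad.
Bracket: H₀ sin φ sin δ + cos φ cos δ sin H₀ = 1.5461×0.78908×-0.01920 + 0.61429×0.99982×0.99970 = -0.023424 + 0.613995 = 0.590571.
Q̄ = (S₀/π) × [bracket] = (1361/π) × 0.590571 = 255.85 W/m².
Ratio Q̄_A / Q̄_B = 136.60 / 255.85 = 0.5339.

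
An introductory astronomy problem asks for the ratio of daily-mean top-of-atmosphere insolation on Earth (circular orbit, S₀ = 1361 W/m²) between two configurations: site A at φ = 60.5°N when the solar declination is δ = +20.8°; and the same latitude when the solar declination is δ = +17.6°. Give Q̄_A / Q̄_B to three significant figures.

— Configuration A (φ=+60.5°):
cos H₀ = −tan(+60.5°) tan(+20.800°) = -0.6714, H₀ = 2.3069 rad.
Bracket: H₀ sin φ sin δ + cos φ cos δ sin H₀ = 2.3069×0.87036×0.35511 + 0.49242×0.93483×0.74109 = 0.713002 + 0.341145 = 1.054147.
Q̄ = (S₀/π) × [bracket] = (1361/π) × 1.054147 = 456.68 W/m².
— Configuration B (φ=+60.5°):
cos H₀ = −tan(+60.5°) tan(+17.600°) = -0.5607, H₀ = 2.1660 rad.
Bracket: H₀ sin φ sin δ + cos φ cos δ sin H₀ = 2.1660×0.87036×0.30237 + 0.49242×0.95319×0.82803 = 0.570028 + 0.388652 = 0.958680.
Q̄ = (S₀/π) × [bracket] = (1361/π) × 0.958680 = 415.32 W/m².
Ratio Q̄_A / Q̄_B = 456.68 / 415.32 = 1.100.

Q̄_A / Q̄_B ≈ 1.10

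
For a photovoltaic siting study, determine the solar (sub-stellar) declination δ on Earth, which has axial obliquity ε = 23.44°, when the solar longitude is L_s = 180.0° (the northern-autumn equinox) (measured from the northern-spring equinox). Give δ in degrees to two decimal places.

δ = +0.00°

sin δ = sin ε · sin L_s = sin 23.44° × sin 180.0° = 0.000000.
δ = arcsin(0.000000) = +0.00°.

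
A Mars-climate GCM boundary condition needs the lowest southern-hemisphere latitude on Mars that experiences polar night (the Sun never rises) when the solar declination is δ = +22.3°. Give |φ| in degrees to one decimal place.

Polar night requires cos H₀ = −tan φ tan δ ≥ 1, i.e. tan φ tan δ ≤ −1.
The boundary is |tan φ| · |tan δ| = 1, so |φ| = 90° − |δ| = 90° − 22.3° = 67.7° in the southern hemisphere.

|φ| = 67.7°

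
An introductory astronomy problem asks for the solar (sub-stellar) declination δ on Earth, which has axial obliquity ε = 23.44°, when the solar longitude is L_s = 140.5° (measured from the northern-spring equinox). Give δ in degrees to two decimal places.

δ = +14.66°

sin δ = sin ε · sin L_s = sin 23.44° × sin 140.5° = 0.253025.
δ = arcsin(0.253025) = +14.66°.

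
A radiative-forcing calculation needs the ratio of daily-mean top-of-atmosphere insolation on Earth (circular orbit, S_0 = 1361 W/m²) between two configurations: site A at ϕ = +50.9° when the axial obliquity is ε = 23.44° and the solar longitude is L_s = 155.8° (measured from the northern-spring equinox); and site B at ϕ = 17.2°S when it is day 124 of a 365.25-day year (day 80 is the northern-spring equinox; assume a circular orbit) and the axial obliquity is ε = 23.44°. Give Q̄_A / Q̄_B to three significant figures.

Q̄_A / Q̄_B ≈ 1.05

— Configuration A (ϕ=+50.9°):
Solar declination: sin δ = sin ε · sin L_s = sin 23.44° × sin 155.8° = 0.16306, so δ = +9.385°.
cos h₀ = −tan(+50.9°) tan(+9.385°) = -0.2034, h₀ = 1.7756 rad.
Bracket: h₀ sin ϕ sin δ + cos ϕ cos δ sin h₀ = 1.7756×0.77605×0.16306 + 0.63068×0.98662×0.97910 = 0.224689 + 0.609237 = 0.833926.
Q̄ = (S_0/π) × [bracket] = (1361/π) × 0.833926 = 361.27 W/m².
— Configuration B (ϕ=-17.2°):
Solar longitude: L_s = 360° × (124 − 80)/365.25 = 43.368°.
sin δ = sin 23.44° × sin 43.368° = 0.27315, so δ = +15.852°.
cos h₀ = −tan(-17.2°) tan(+15.852°) = 0.0879, h₀ = 1.4828 rad.
Bracket: h₀ sin ϕ sin δ + cos ϕ cos δ sin h₀ = 1.4828×-0.29571×0.27315 + 0.95528×0.96197×0.99613 = -0.119770 + 0.915394 = 0.795624.
Q̄ = (S_0/π) × [bracket] = (1361/π) × 0.795624 = 344.68 W/m².
Ratio Q̄_A / Q̄_B = 361.27 / 344.68 = 1.048.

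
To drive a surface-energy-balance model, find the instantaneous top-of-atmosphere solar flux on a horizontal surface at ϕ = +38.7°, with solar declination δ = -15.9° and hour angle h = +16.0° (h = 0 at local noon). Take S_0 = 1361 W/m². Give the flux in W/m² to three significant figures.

cos θ_z = sin ϕ sin δ + cos ϕ cos δ cos h = -0.171291 + 0.721496 = 0.550205.
Flux = S_0 · cos θ_z = 1361 × 0.550205 = 748.8 W/m².

749 W/m²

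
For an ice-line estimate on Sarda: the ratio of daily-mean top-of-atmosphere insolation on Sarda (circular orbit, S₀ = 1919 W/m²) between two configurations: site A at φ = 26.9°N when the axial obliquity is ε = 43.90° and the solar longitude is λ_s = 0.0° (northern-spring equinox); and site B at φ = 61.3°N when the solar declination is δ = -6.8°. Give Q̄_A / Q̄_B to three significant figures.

Q̄_A / Q̄_B ≈ 2.74

— Configuration A (φ=+26.9°):
Solar declination: sin δ = sin ε · sin λ_s = sin 43.90° × sin 0.0° = 0.00000, so δ = +0.000°.
cos H₀ = −tan(+26.9°) tan(+0.000°) = -0.0000, H₀ = 1.5708 rad.
Bracket: H₀ sin φ sin δ + cos φ cos δ sin H₀ = 1.5708×0.45243×0.00000 + 0.89180×1.00000×1.00000 = 0.000000 + 0.891800 = 0.891800.
Q̄ = (S₀/π) × [bracket] = (1919/π) × 0.891800 = 544.74 W/m².
— Configuration B (φ=+61.3°):
cos H₀ = −tan(+61.3°) tan(-6.800°) = 0.2178, H₀ = 1.3512 rad.
Bracket: H₀ sin φ sin δ + cos φ cos δ sin H₀ = 1.3512×0.87715×-0.11840 + 0.48022×0.99297×0.97599 = -0.140328 + 0.465395 = 0.325067.
Q̄ = (S₀/π) × [bracket] = (1919/π) × 0.325067 = 198.56 W/m².
Ratio Q̄_A / Q̄_B = 544.74 / 198.56 = 2.743.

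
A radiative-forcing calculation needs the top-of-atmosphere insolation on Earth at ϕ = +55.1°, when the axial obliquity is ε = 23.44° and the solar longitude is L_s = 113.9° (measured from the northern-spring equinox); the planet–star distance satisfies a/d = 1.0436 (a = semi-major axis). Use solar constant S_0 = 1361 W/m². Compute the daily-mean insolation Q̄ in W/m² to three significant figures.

Solar declination: sin δ = sin ε · sin L_s = sin 23.44° × sin 113.9° = 0.36368, so δ = +21.326°.
cos h₀ = −tan(+55.1°) tan(+21.326°) = -0.5596, h₀ = 2.1648 rad.
Bracket: h₀ sin ϕ sin δ + cos ϕ cos δ sin h₀ = 2.1648×0.82015×0.36368 + 0.57215×0.93152×0.82873 = 0.645700 + 0.441688 = 1.087388.
Inverse-square distance factor (a/d)² = 1.0436² = 1.089101.
Q̄ = (S_0/π) × 1.089101 × [bracket] = (1361/π) × 1.089101 × 1.087388 = 513.1 W/m².

Q̄ ≈ 513 W/m²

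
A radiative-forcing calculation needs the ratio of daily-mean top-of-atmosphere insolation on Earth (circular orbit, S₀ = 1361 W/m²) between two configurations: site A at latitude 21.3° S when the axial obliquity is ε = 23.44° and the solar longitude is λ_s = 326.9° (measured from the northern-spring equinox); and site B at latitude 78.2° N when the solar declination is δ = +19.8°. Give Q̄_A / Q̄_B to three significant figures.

— Configuration A (φ=-21.3°):
Solar declination: sin δ = sin ε · sin λ_s = sin 23.44° × sin 326.9° = -0.21723, so δ = -12.547°.
cos H₀ = −tan(-21.3°) tan(-12.547°) = -0.0868, H₀ = 1.6577 rad.
Bracket: H₀ sin φ sin δ + cos φ cos δ sin H₀ = 1.6577×-0.36325×-0.21723 + 0.93169×0.97612×0.99623 = 0.130807 + 0.906013 = 1.036820.
Q̄ = (S₀/π) × [bracket] = (1361/π) × 1.036820 = 449.17 W/m².
— Configuration B (φ=+78.2°):
cos H₀ = −tan(+78.2°) tan(+19.800°) = -1.7233 ≤ −1 ⇒ polar day, H₀ = π.
Bracket: H₀ sin φ sin δ + cos φ cos δ sin H₀ = 3.1416×0.97887×0.33874 + 0.20450×0.94088×0.00000 = 1.041699 + 0.000000 = 1.041699.
Q̄ = (S₀/π) × [bracket] = (1361/π) × 1.041699 = 451.28 W/m².
Ratio Q̄_A / Q̄_B = 449.17 / 451.28 = 0.9953.

Q̄_A / Q̄_B ≈ 0.995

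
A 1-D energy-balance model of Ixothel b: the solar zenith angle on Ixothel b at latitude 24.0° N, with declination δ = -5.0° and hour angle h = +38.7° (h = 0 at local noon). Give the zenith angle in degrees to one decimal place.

cos θ_z = sin ϕ sin δ + cos ϕ cos δ cos h = -0.035449 + 0.710246 = 0.674797.
θ_z = arccos(0.674797) = 47.6°.

θ_z = 47.6°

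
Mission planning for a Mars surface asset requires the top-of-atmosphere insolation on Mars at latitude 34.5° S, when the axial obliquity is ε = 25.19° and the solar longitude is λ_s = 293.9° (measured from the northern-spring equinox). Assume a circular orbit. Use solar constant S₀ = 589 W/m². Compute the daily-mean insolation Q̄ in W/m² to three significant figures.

Q̄ ≈ 213 W/m²

Solar declination: sin δ = sin ε · sin λ_s = sin 25.19° × sin 293.9° = -0.38913, so δ = -22.900°.
cos H₀ = −tan(-34.5°) tan(-22.900°) = -0.2903, H₀ = 1.8654 rad.
Bracket: H₀ sin φ sin δ + cos φ cos δ sin H₀ = 1.8654×-0.56641×-0.38913 + 0.82413×0.92118×0.95693 = 0.411147 + 0.726475 = 1.137622.
Q̄ = (S₀/π) × [bracket] = (589/π) × 1.137622 = 213.3 W/m².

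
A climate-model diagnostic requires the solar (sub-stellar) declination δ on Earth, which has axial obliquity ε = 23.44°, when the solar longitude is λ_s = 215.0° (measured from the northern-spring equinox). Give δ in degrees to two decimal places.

sin δ = sin ε · sin λ_s = sin 23.44° × sin 215.0° = -0.228162.
δ = arcsin(-0.228162) = -13.19°.

δ = -13.19°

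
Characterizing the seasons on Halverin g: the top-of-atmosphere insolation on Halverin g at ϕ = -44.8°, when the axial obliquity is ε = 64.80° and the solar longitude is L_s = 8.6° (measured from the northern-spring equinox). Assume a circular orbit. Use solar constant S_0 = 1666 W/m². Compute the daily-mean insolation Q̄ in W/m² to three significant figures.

Q̄ ≈ 297 W/m²

Solar declination: sin δ = sin ε · sin L_s = sin 64.80° × sin 8.6° = 0.13530, so δ = +7.776°.
cos h₀ = −tan(-44.8°) tan(+7.776°) = 0.1356, h₀ = 1.4348 rad.
Bracket: h₀ sin ϕ sin δ + cos ϕ cos δ sin h₀ = 1.4348×-0.70463×0.13530 + 0.70957×0.99080×0.99076 = -0.136789 + 0.696546 = 0.559757.
Q̄ = (S_0/π) × [bracket] = (1666/π) × 0.559757 = 296.8 W/m².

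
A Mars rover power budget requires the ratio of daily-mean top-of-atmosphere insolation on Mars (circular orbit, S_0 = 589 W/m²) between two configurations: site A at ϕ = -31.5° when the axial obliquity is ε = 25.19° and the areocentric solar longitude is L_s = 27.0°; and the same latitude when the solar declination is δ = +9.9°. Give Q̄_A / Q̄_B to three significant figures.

— Configuration A (ϕ=-31.5°):
sin δ = sin 25.19° × sin 27.0° = 0.19323, so δ = +11.141°.
cos h₀ = −tan(-31.5°) tan(+11.141°) = 0.1207, h₀ = 1.4498 rad.
Bracket: h₀ sin ϕ sin δ + cos ϕ cos δ sin h₀ = 1.4498×-0.52250×0.19323 + 0.85264×0.98115×0.99269 = -0.146376 + 0.830452 = 0.684076.
Q̄ = (S_0/π) × [bracket] = (589/π) × 0.684076 = 128.25 W/m².
— Configuration B (ϕ=-31.5°):
cos h₀ = −tan(-31.5°) tan(+9.900°) = 0.1070, h₀ = 1.4636 rad.
Bracket: h₀ sin ϕ sin δ + cos ϕ cos δ sin h₀ = 1.4636×-0.52250×0.17193 + 0.85264×0.98511×0.99426 = -0.131480 + 0.835123 = 0.703643.
Q̄ = (S_0/π) × [bracket] = (589/π) × 0.703643 = 131.92 W/m².
Ratio Q̄_A / Q̄_B = 128.25 / 131.92 = 0.9722.

Q̄_A / Q̄_B ≈ 0.972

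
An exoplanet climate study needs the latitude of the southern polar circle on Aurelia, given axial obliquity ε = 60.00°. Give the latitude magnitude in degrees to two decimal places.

The polar circle is the lowest latitude that experiences at least one full rotation of continuous darkness at the northern-summer solstice; it lies at |ϕ| = 90° − ε = 90° − 60.00° = 30.00°.

30.00°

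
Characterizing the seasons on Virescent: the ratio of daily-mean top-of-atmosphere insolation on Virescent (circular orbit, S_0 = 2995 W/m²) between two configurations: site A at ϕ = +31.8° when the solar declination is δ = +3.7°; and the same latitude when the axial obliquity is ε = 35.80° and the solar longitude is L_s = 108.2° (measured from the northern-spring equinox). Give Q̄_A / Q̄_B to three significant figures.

— Configuration A (ϕ=+31.8°):
cos h₀ = −tan(+31.8°) tan(+3.700°) = -0.0401, h₀ = 1.6109 rad.
Bracket: h₀ sin ϕ sin δ + cos ϕ cos δ sin h₀ = 1.6109×0.52696×0.06453 + 0.84989×0.99792×0.99920 = 0.054778 + 0.847444 = 0.902222.
Q̄ = (S_0/π) × [bracket] = (2995/π) × 0.902222 = 860.12 W/m².
— Configuration B (ϕ=+31.8°):
Solar declination: sin δ = sin ε · sin L_s = sin 35.80° × sin 108.2° = 0.55569, so δ = +33.758°.
cos h₀ = −tan(+31.8°) tan(+33.758°) = -0.4144, h₀ = 1.9981 rad.
Bracket: h₀ sin ϕ sin δ + cos ϕ cos δ sin h₀ = 1.9981×0.52696×0.55569 + 0.84989×0.83139×0.91009 = 0.585096 + 0.643061 = 1.228157.
Q̄ = (S_0/π) × [bracket] = (2995/π) × 1.228157 = 1170.8 W/m².
Ratio Q̄_A / Q̄_B = 860.12 / 1170.8 = 0.7346.

Q̄_A / Q̄_B ≈ 0.735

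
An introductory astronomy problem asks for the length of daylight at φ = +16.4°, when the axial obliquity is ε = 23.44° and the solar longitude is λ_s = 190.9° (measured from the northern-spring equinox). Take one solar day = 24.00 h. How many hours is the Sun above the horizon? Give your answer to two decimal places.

Solar declination: sin δ = sin ε · sin λ_s = sin 23.44° × sin 190.9° = -0.07522, so δ = -4.314°.
cos H₀ = −tan φ · tan δ = −tan(+16.4°) × tan(-4.314°) = 0.0222, so H₀ = 1.5486 rad = 88.73°.
Daylight = 2H₀/(2π) × 24.00 h = (1.5486/π) × 24.00 = 11.83 h.

11.83 h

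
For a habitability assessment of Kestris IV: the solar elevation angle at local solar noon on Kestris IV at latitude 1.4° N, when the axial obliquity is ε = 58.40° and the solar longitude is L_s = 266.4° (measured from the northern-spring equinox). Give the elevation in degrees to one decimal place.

Solar declination: sin δ = sin ε · sin L_s = sin 58.40° × sin 266.4° = -0.85005, so δ = -58.217°.
At local noon the hour angle is zero, so the zenith angle equals |ϕ − δ| = |+1.4° − (-58.217°)| = 59.617°.
Elevation = 90° − 59.617° = 30.4°.

30.4°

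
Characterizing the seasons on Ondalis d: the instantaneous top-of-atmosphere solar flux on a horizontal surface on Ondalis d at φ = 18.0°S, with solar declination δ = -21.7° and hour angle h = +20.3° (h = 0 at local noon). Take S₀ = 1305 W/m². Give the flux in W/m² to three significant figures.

cos θ_z = sin φ sin δ + cos φ cos δ cos h = 0.114258 + 0.828773 = 0.943031.
Flux = S₀ · cos θ_z = 1305 × 0.943031 = 1231 W/m².

1.23e+03 W/m²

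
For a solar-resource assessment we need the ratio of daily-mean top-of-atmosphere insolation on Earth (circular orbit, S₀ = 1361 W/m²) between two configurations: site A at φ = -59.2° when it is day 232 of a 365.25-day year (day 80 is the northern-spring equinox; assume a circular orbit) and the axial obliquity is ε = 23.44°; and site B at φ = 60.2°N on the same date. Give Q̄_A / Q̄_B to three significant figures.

— Configuration A (φ=-59.2°):
Solar longitude: λ_s = 360° × (232 − 80)/365.25 = 149.815°.
sin δ = sin 23.44° × sin 149.815° = 0.20000, so δ = +11.537°.
cos H₀ = −tan(-59.2°) tan(+11.537°) = 0.3424, H₀ = 1.2213 rad.
Bracket: H₀ sin φ sin δ + cos φ cos δ sin H₀ = 1.2213×-0.85896×0.20000 + 0.51204×0.97980×0.93954 = -0.209810 + 0.471364 = 0.261554.
Q̄ = (S₀/π) × [bracket] = (1361/π) × 0.261554 = 113.31 W/m².
— Configuration B (φ=+60.2°):
cos H₀ = −tan(+60.2°) tan(+11.537°) = -0.3564, H₀ = 1.9352 rad.
Bracket: H₀ sin φ sin δ + cos φ cos δ sin H₀ = 1.9352×0.86777×0.20000 + 0.49697×0.97980×0.93432 = 0.335862 + 0.454950 = 0.790812.
Q̄ = (S₀/π) × [bracket] = (1361/π) × 0.790812 = 342.60 W/m².
Ratio Q̄_A / Q̄_B = 113.31 / 342.60 = 0.3307.

Q̄_A / Q̄_B ≈ 0.331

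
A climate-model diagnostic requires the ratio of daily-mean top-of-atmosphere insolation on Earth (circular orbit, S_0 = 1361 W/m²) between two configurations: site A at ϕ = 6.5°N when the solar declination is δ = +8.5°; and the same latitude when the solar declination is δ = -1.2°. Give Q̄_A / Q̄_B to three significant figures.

— Configuration A (ϕ=+6.5°):
cos h₀ = −tan(+6.5°) tan(+8.500°) = -0.0170, h₀ = 1.5878 rad.
Bracket: h₀ sin ϕ sin δ + cos ϕ cos δ sin h₀ = 1.5878×0.11320×0.14781 + 0.99357×0.98902×0.99986 = 0.026567 + 0.982523 = 1.009090.
Q̄ = (S_0/π) × [bracket] = (1361/π) × 1.009090 = 437.16 W/m².
— Configuration B (ϕ=+6.5°):
cos h₀ = −tan(+6.5°) tan(-1.200°) = 0.0024, h₀ = 1.5684 rad.
Bracket: h₀ sin ϕ sin δ + cos ϕ cos δ sin h₀ = 1.5684×0.11320×-0.02094 + 0.99357×0.99978×1.00000 = -0.003718 + 0.993351 = 0.989633.
Q̄ = (S_0/π) × [bracket] = (1361/π) × 0.989633 = 428.73 W/m².
Ratio Q̄_A / Q̄_B = 437.16 / 428.73 = 1.020.

Q̄_A / Q̄_B ≈ 1.02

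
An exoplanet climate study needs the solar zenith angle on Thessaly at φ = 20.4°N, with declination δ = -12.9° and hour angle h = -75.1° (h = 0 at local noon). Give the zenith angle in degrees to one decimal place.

cos θ_z = sin φ sin δ + cos φ cos δ cos h = -0.077819 + 0.234923 = 0.157104.
θ_z = arccos(0.157104) = 81.0°.

θ_z = 81.0°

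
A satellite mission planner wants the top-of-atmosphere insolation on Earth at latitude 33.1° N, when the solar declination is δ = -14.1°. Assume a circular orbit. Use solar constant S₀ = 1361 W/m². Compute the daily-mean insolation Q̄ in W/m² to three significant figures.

cos H₀ = −tan(+33.1°) tan(-14.100°) = 0.1637, H₀ = 1.4063 rad.
Bracket: H₀ sin φ sin δ + cos φ cos δ sin H₀ = 1.4063×0.54610×-0.24362 + 0.83772×0.96987×0.98650 = -0.187095 + 0.801511 = 0.614416.
Q̄ = (S₀/π) × [bracket] = (1361/π) × 0.614416 = 266.2 W/m².

Q̄ ≈ 266 W/m²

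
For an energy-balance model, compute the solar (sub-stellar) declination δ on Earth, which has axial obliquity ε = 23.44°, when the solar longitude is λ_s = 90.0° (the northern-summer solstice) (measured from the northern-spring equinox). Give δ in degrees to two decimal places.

sin δ = sin ε · sin λ_s = sin 23.44° × sin 90.0° = 0.397789.
δ = arcsin(0.397789) = +23.44°.

δ = +23.44°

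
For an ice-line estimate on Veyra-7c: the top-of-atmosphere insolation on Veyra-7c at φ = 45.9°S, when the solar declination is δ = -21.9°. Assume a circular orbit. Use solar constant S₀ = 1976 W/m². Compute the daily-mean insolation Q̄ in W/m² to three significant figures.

Q̄ ≈ 706 W/m²

cos H₀ = −tan(-45.9°) tan(-21.900°) = -0.4148, H₀ = 1.9986 rad.
Bracket: H₀ sin φ sin δ + cos φ cos δ sin H₀ = 1.9986×-0.71813×-0.37299 + 0.69591×0.92784×0.90990 = 0.535336 + 0.587516 = 1.122852.
Q̄ = (S₀/π) × [bracket] = (1976/π) × 1.122852 = 706.3 W/m².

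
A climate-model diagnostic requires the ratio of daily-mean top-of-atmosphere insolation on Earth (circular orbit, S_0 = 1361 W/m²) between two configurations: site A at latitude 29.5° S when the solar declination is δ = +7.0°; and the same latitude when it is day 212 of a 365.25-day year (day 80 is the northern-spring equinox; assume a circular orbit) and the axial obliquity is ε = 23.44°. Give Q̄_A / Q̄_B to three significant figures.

Q̄_A / Q̄_B ≈ 1.27

— Configuration A (ϕ=-29.5°):
cos h₀ = −tan(-29.5°) tan(+7.000°) = 0.0695, h₀ = 1.5013 rad.
Bracket: h₀ sin ϕ sin δ + cos ϕ cos δ sin h₀ = 1.5013×-0.49242×0.12187 + 0.87036×0.99255×0.99758 = -0.090095 + 0.861785 = 0.771690.
Q̄ = (S_0/π) × [bracket] = (1361/π) × 0.771690 = 334.31 W/m².
— Configuration B (ϕ=-29.5°):
Solar longitude: L_s = 360° × (212 − 80)/365.25 = 130.103°.
sin δ = sin 23.44° × sin 130.103° = 0.30427, so δ = +17.714°.
cos h₀ = −tan(-29.5°) tan(+17.714°) = 0.1807, h₀ = 1.3891 rad.
Bracket: h₀ sin ϕ sin δ + cos ϕ cos δ sin h₀ = 1.3891×-0.49242×0.30427 + 0.87036×0.95259×0.98354 = -0.208127 + 0.815449 = 0.607322.
Q̄ = (S_0/π) × [bracket] = (1361/π) × 0.607322 = 263.10 W/m².
Ratio Q̄_A / Q̄_B = 334.31 / 263.10 = 1.271.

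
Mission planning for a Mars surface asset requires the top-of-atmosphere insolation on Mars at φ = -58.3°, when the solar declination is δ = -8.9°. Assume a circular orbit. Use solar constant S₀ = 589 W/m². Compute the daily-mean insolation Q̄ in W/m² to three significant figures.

Q̄ ≈ 139 W/m²

cos H₀ = −tan(-58.3°) tan(-8.900°) = -0.2536, H₀ = 1.8271 rad.
Bracket: H₀ sin φ sin δ + cos φ cos δ sin H₀ = 1.8271×-0.85081×-0.15471 + 0.52547×0.98796×0.96732 = 0.240499 + 0.502178 = 0.742677.
Q̄ = (S₀/π) × [bracket] = (589/π) × 0.742677 = 139.2 W/m².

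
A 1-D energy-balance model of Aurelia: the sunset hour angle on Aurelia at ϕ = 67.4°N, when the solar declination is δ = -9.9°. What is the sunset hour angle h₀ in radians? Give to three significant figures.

h₀ = 1.14 rad

cos h₀ = −tan ϕ · tan δ = −tan(+67.4°) × tan(-9.900°) = 0.4193, so h₀ = 1.1381 rad = 65.21°.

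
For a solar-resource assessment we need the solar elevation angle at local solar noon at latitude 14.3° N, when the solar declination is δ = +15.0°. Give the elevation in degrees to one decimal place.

At local noon the hour angle is zero, so the zenith angle equals |φ − δ| = |+14.3° − (+15.000°)| = 0.700°.
Elevation = 90° − 0.700° = 89.3°.

89.3°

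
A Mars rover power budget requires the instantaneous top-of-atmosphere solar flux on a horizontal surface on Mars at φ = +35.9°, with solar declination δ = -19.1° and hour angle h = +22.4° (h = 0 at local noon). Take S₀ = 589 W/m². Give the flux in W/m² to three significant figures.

cos θ_z = sin φ sin δ + cos φ cos δ cos h = -0.191872 + 0.707692 = 0.515820.
Flux = S₀ · cos θ_z = 589 × 0.515820 = 303.8 W/m².

304 W/m²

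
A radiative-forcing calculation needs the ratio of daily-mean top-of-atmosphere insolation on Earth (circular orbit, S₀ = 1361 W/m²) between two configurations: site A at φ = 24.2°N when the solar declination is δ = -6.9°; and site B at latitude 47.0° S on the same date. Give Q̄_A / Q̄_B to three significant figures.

Q̄_A / Q̄_B ≈ 1.01

— Configuration A (φ=+24.2°):
cos H₀ = −tan(+24.2°) tan(-6.900°) = 0.0544, H₀ = 1.5164 rad.
Bracket: H₀ sin φ sin δ + cos φ cos δ sin H₀ = 1.5164×0.40992×-0.12014 + 0.91212×0.99276×0.99852 = -0.074679 + 0.904176 = 0.829497.
Q̄ = (S₀/π) × [bracket] = (1361/π) × 0.829497 = 359.35 W/m².
— Configuration B (φ=-47.0°):
cos H₀ = −tan(-47.0°) tan(-6.900°) = -0.1298, H₀ = 1.7009 rad.
Bracket: H₀ sin φ sin δ + cos φ cos δ sin H₀ = 1.7009×-0.73135×-0.12014 + 0.68200×0.99276×0.99154 = 0.149449 + 0.671334 = 0.820783.
Q̄ = (S₀/π) × [bracket] = (1361/π) × 0.820783 = 355.58 W/m².
Ratio Q̄_A / Q̄_B = 359.35 / 355.58 = 1.011.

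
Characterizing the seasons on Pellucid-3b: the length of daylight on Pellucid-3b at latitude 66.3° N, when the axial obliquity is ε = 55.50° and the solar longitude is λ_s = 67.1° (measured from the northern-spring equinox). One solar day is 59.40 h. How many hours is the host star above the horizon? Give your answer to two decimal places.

59.40 h

Solar declination: sin δ = sin ε · sin λ_s = sin 55.50° × sin 67.1° = 0.75917, so δ = +49.391°.
Sunrise equation: cos H₀ = −tan φ · tan δ = -2.6571 ≤ −1, so the host star never sets (polar day) and H₀ = π.
Daylight = 2H₀/(2π) × 59.40 h = (3.1416/π) × 59.40 = 59.40 h.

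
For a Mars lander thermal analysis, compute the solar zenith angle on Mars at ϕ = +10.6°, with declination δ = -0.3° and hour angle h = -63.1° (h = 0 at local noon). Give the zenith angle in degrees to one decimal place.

cos θ_z = sin ϕ sin δ + cos ϕ cos δ cos h = -0.000963 + 0.444708 = 0.443745.
θ_z = arccos(0.443745) = 63.7°.

θ_z = 63.7°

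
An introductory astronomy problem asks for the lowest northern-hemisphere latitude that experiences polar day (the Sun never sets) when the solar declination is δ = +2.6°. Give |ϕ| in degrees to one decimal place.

Polar day requires cos h₀ = −tan ϕ tan δ ≤ −1, i.e. tan ϕ tan δ ≥ 1.
The boundary is |tan ϕ| · |tan δ| = 1, so |ϕ| = 90° − |δ| = 90° − 2.6° = 87.4° in the northern hemisphere.

|ϕ| = 87.4°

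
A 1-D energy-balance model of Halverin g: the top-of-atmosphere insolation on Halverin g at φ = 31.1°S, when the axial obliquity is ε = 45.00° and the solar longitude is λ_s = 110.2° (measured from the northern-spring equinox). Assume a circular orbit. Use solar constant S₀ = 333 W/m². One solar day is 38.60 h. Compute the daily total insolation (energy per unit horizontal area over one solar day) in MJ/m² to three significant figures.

Solar declination: sin δ = sin ε · sin λ_s = sin 45.00° × sin 110.2° = 0.66361, so δ = +41.576°.
cos H₀ = −tan(-31.1°) tan(+41.576°) = 0.5351, H₀ = 1.0061 rad.
Bracket: H₀ sin φ sin δ + cos φ cos δ sin H₀ = 1.0061×-0.51653×0.66361 + 0.85627×0.74807×0.84477 = -0.344865 + 0.541117 = 0.196252.
Q̄ = (S₀/π) × [bracket] = (333/π) × 0.196252 = 20.802 W/m².
Daily total = Q̄ × 38.60 h × 3600 s/h = 20.802 × 38.60 × 3600 / 10⁶ = 2.891 MJ/m².

2.89 MJ/m²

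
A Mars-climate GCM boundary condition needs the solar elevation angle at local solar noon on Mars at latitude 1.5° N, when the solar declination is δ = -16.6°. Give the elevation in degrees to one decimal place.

71.9°

At local noon the hour angle is zero, so the zenith angle equals |ϕ − δ| = |+1.5° − (-16.600°)| = 18.100°.
Elevation = 90° − 18.100° = 71.9°.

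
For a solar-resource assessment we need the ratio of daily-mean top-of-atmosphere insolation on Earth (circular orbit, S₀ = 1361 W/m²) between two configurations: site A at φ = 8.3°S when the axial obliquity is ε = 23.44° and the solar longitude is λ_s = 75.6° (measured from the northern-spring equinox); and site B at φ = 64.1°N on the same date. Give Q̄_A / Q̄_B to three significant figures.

— Configuration A (φ=-8.3°):
Solar declination: sin δ = sin ε · sin λ_s = sin 23.44° × sin 75.6° = 0.38529, so δ = +22.662°.
cos H₀ = −tan(-8.3°) tan(+22.662°) = 0.0609, H₀ = 1.5098 rad.
Bracket: H₀ sin φ sin δ + cos φ cos δ sin H₀ = 1.5098×-0.14436×0.38529 + 0.98953×0.92280×0.99814 = -0.083976 + 0.911440 = 0.827464.
Q̄ = (S₀/π) × [bracket] = (1361/π) × 0.827464 = 358.47 W/m².
— Configuration B (φ=+64.1°):
cos H₀ = −tan(+64.1°) tan(+22.662°) = -0.8599, H₀ = 2.6058 rad.
Bracket: H₀ sin φ sin δ + cos φ cos δ sin H₀ = 2.6058×0.89956×0.38529 + 0.43680×0.92280×0.51053 = 0.903148 + 0.205784 = 1.108932.
Q̄ = (S₀/π) × [bracket] = (1361/π) × 1.108932 = 480.41 W/m².
Ratio Q̄_A / Q̄_B = 358.47 / 480.41 = 0.7462.

Q̄_A / Q̄_B ≈ 0.746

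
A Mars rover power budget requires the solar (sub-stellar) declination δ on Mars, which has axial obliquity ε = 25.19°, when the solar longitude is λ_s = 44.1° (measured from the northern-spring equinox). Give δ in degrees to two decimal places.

sin δ = sin ε · sin λ_s = sin 25.19° × sin 44.1° = 0.296195.
δ = arcsin(0.296195) = +17.23°.

δ = +17.23°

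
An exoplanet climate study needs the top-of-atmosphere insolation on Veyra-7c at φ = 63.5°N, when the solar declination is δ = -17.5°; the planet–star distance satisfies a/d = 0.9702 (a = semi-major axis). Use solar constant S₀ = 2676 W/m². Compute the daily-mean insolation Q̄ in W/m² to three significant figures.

cos H₀ = −tan(+63.5°) tan(-17.500°) = 0.6324, H₀ = 0.8862 rad.
Bracket: H₀ sin φ sin δ + cos φ cos δ sin H₀ = 0.8862×0.89493×-0.30071 + 0.44620×0.95372×0.77465 = -0.238489 + 0.329652 = 0.091163.
Inverse-square distance factor (a/d)² = 0.9702² = 0.941288.
Q̄ = (S₀/π) × 0.941288 × [bracket] = (2676/π) × 0.941288 × 0.091163 = 73.09 W/m².

Q̄ ≈ 73.1 W/m²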